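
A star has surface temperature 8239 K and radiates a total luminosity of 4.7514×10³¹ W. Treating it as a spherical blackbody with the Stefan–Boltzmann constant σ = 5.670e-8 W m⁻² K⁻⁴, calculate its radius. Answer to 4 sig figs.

L = 4πR²σT⁴ ⇒ R = √(L/(4πσT⁴)).
σT⁴ = 2.61265×10⁸ W/m², so R = √(4.7514×10³¹/(4π×2.61265×10⁸)) = 1.203×10¹¹ m.

R ≈ 1.203×10¹¹ m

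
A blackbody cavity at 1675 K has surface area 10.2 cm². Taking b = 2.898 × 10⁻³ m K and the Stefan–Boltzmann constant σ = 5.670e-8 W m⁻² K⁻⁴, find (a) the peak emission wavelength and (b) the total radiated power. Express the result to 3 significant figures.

(a) λ_max = b/T = 2.898×10⁻³/1675 = 1.730×10⁻⁶ m = 1.73×10³ nm.
Area A = 10.2 cm² = 1.02×10⁻³ m².
(b) P = σAT⁴ = 5.670×10⁻⁸×1.02×10⁻³×(1675)⁴ = 455 W.

λ_max ≈ 1.73×10³ nm; P ≈ 455 W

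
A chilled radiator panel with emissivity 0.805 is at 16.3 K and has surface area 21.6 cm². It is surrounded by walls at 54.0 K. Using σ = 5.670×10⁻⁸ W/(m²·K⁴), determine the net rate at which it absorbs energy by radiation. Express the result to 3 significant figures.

Net gain ≈ 8.31×10⁻⁴ W

Area A = 21.6 cm² = 2.16×10⁻³ m².
Net radiated power P_net = εσA(T⁴ − T₀⁴) = 0.805×5.670×10⁻⁸×2.16×10⁻³×(16.3⁴ − 54.0⁴).
T⁴ − T₀⁴ = 70591.2 − 8.50306×10⁶ = -8.43247×10⁶ K⁴, so P_net = -8.31×10⁻⁴ W — negative, meaning a net gain of 8.31×10⁻⁴ W.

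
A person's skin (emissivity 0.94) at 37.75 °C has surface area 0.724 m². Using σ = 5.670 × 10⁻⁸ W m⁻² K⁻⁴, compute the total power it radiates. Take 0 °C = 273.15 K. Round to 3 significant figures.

T = 37.75 °C + 273.15 = 310.90 K.
Area A = 0.724 m².
P = εσAT⁴ = 0.94 × 5.670×10⁻⁸ × 0.724 × (310.90)⁴ = 361 W.

P ≈ 361 W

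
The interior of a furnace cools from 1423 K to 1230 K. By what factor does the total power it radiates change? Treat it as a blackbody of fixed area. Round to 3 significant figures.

P₂/P₁ ≈ 0.558

P ∝ T⁴, so P₂/P₁ = (T₂/T₁)⁴ = (1230/1423)⁴ = (0.864371)⁴ = 0.558.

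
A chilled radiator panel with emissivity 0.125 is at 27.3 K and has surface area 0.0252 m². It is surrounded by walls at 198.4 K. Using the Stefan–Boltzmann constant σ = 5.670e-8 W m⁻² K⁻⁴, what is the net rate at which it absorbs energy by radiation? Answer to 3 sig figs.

Area A = 0.0252 m².
Net radiated power P_net = εσA(T⁴ − T₀⁴) = 0.125×5.670×10⁻⁸×0.0252×(27.3⁴ − 198.4⁴).
T⁴ − T₀⁴ = 5.55457×10⁵ − 1.54941×10⁹ = -1.54885×10⁹ K⁴, so P_net = -0.277 W — negative, meaning a net gain of 0.277 W.

Net gain ≈ 0.277 W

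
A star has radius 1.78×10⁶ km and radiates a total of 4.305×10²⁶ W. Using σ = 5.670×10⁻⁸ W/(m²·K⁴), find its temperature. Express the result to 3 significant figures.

Surface area A = 4πR² = 4π(1.78×10⁹ m)² = 3.98153×10¹⁹ m².
P = σAT⁴ ⇒ T = (P/(σA))^(1/4) = (4.305×10²⁶/(5.670×10⁻⁸×3.98153×10¹⁹))^(1/4) = 3.72×10³ K.

T ≈ 3.72×10³ K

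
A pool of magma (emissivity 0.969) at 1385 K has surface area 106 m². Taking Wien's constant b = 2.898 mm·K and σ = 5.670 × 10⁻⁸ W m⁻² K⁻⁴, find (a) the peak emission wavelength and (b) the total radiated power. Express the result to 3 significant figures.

(a) λ_max = b/T = 2.898×10⁻³/1385 = 2.092×10⁻⁶ m = 2.09 μm.
Area A = 106 m².
(b) P = εσAT⁴ = 0.969×5.670×10⁻⁸×106×(1385)⁴ = 2.14×10⁷ W.

λ_max ≈ 2.09 μm; P ≈ 2.14×10⁷ W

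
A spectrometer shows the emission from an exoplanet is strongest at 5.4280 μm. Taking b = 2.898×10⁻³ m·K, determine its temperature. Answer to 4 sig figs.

T ≈ 533.9 K

Wien's law gives T = b/λ_max = (2.898×10⁻³ m·K)/(5.4280×10⁻⁶ m) = 533.9 K.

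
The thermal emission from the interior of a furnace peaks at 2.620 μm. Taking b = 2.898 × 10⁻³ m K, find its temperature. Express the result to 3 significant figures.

T ≈ 1.11×10³ K

Wien's law gives T = b/λ_max = (2.898×10⁻³ m·K)/(2.620×10⁻⁶ m) = 1.11×10³ K.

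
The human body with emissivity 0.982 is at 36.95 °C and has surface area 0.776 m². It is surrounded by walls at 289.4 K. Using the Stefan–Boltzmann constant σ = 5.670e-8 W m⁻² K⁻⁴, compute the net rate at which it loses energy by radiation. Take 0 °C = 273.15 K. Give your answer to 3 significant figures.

T = 36.95 °C + 273.15 = 310.10 K.
Area A = 0.776 m².
Net radiated power P_net = εσA(T⁴ − T₀⁴) = 0.982×5.670×10⁻⁸×0.776×(310.10⁴ − 289.4⁴).
T⁴ − T₀⁴ = 9.24713×10⁹ − 7.01446×10⁹ = 2.23267×10⁹ K⁴, so P_net = 96.5 W.

Net loss ≈ 96.5 W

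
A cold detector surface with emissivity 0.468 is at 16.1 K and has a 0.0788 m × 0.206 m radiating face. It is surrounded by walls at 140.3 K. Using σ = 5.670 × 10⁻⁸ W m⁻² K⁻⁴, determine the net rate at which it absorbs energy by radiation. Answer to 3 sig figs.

Area A = 0.0788 × 0.206 = 0.0162328 m².
Net radiated power P_net = εσA(T⁴ − T₀⁴) = 0.468×5.670×10⁻⁸×0.0162328×(16.1⁴ − 140.3⁴).
T⁴ − T₀⁴ = 67189.8 − 3.87463×10⁸ = -3.87396×10⁸ K⁴, so P_net = -0.167 W — negative, meaning a net gain of 0.167 W.

Net gain ≈ 0.167 W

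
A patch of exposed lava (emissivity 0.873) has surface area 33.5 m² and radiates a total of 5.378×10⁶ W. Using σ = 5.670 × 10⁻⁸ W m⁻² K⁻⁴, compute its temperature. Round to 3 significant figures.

T ≈ 1.34×10³ K

Area A = 33.5 m².
P = εσAT⁴ ⇒ T = (P/(εσA))^(1/4) = (5.378×10⁶/(0.873×5.670×10⁻⁸×33.5))^(1/4) = 1.34×10³ K.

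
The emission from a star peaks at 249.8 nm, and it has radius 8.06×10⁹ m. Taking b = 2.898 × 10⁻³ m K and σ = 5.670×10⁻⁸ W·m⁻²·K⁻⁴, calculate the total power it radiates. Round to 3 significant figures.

P ≈ 8.38×10²⁹ W

Wien's law: T = b/λ_max = 2.898×10⁻³/2.498×10⁻⁷ = 11601.3 K.
Surface area A = 4πR² = 4π(8.06×10⁹ m)² = 8.16357×10²⁰ m².
Then P = σAT⁴ = 5.670×10⁻⁸×8.16357×10²⁰×(11601.3)⁴ = 8.38×10²⁹ W.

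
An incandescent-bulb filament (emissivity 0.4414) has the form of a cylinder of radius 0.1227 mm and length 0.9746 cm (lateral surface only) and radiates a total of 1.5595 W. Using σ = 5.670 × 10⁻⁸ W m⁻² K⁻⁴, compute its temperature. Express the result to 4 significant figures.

Lateral area A = 2πrL = 2π×1.227×10⁻⁴×9.746×10⁻³ = 7.51365×10⁻⁶ m².
P = εσAT⁴ ⇒ T = (P/(εσA))^(1/4) = (1.5595/(0.4414×5.670×10⁻⁸×7.51365×10⁻⁶))^(1/4) = 1697 K.

T ≈ 1697 K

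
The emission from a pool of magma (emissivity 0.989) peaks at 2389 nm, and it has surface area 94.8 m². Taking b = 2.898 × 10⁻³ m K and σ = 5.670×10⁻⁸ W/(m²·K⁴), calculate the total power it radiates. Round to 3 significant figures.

P ≈ 1.15×10⁷ W

Wien's law: T = b/λ_max = 2.898×10⁻³/2.389×10⁻⁶ = 1213.06 K.
Area A = 94.8 m².
Then P = εσAT⁴ = 0.989×5.670×10⁻⁸×94.8×(1213.06)⁴ = 1.15×10⁷ W.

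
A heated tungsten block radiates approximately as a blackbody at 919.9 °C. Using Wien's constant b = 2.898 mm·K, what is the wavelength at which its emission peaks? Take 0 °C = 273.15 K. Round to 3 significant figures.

λ_max ≈ 2.43×10³ nm

T = 919.9 °C + 273.15 = 1193.05 K.
Wien's displacement law: λ_max = b/T = (2.898×10⁻³ m·K)/(1193.05 K) = 2.429×10⁻⁶ m.
That is 2.43×10³ nm, in the infrared range.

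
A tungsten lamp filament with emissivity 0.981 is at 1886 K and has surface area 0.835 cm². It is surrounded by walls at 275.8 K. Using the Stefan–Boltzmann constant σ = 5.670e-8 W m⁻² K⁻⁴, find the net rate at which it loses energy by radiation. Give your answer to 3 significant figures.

Net loss ≈ 58.7 W

Area A = 0.835 cm² = 8.35×10⁻⁵ m².
Net radiated power P_net = εσA(T⁴ − T₀⁴) = 0.981×5.670×10⁻⁸×8.35×10⁻⁵×(1886⁴ − 275.8⁴).
T⁴ − T₀⁴ = 1.26522×10¹³ − 5.78598×10⁹ = 1.26464×10¹³ K⁴, so P_net = 58.7 W.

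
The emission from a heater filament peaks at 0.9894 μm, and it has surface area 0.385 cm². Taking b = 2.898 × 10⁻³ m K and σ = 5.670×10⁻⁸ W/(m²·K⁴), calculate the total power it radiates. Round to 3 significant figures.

P ≈ 161 W

Wien's law: T = b/λ_max = 2.898×10⁻³/9.894×10⁻⁷ = 2929.05 K.
Area A = 0.385 cm² = 3.85×10⁻⁵ m².
Then P = σAT⁴ = 5.670×10⁻⁸×3.85×10⁻⁵×(2929.05)⁴ = 161 W.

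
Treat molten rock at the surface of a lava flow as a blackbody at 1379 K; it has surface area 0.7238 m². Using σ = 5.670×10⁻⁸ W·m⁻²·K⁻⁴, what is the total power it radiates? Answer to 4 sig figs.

P ≈ 1.484×10⁵ W

Area A = 0.7238 m².
P = σAT⁴ = 5.670×10⁻⁸ × 0.7238 × (1379)⁴ = 1.484×10⁵ W.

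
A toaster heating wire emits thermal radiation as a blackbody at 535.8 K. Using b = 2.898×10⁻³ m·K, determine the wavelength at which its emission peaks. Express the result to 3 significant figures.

Wien's displacement law: λ_max = b/T = (2.898×10⁻³ m·K)/(535.8 K) = 5.409×10⁻⁶ m.
That is 5.41 μm, in the infrared range.

λ_max ≈ 5.41 μm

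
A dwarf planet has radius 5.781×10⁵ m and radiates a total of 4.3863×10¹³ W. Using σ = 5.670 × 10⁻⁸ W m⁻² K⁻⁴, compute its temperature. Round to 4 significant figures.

Surface area A = 4πR² = 4π(5.781×10⁵ m)² = 4.19968×10¹² m².
P = σAT⁴ ⇒ T = (P/(σA))^(1/4) = (4.3863×10¹³/(5.670×10⁻⁸×4.19968×10¹²))^(1/4) = 116.5 K.

T ≈ 116.5 K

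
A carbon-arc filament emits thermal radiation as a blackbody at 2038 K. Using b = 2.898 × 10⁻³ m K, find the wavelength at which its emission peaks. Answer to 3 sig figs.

λ_max ≈ 1.42×10³ nm

Wien's displacement law: λ_max = b/T = (2.898×10⁻³ m·K)/(2038 K) = 1.422×10⁻⁶ m.
That is 1.42×10³ nm, in the infrared range.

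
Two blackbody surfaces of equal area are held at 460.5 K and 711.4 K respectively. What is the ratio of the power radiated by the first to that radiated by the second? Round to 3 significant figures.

With equal areas, P₁/P₂ = (T₁/T₂)⁴ = (460.5/711.4)⁴ = 0.176.

P₁/P₂ ≈ 0.176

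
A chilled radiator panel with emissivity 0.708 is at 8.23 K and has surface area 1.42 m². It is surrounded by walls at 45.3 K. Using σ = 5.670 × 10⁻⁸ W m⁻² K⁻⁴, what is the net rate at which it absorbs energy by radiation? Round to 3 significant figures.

Area A = 1.42 m².
Net radiated power P_net = εσA(T⁴ − T₀⁴) = 0.708×5.670×10⁻⁸×1.42×(8.23⁴ − 45.3⁴).
T⁴ − T₀⁴ = 4587.75 − 4.21107×10⁶ = -4.20648×10⁶ K⁴, so P_net = -0.240 W — negative, meaning a net gain of 0.240 W.

Net gain ≈ 0.240 W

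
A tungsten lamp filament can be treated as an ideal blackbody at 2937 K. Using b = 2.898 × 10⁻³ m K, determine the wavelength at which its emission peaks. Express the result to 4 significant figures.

λ_max ≈ 0.9867 μm

Wien's displacement law: λ_max = b/T = (2.898×10⁻³ m·K)/(2937 K) = 9.8672×10⁻⁷ m.
That is 0.9867 μm, in the infrared range.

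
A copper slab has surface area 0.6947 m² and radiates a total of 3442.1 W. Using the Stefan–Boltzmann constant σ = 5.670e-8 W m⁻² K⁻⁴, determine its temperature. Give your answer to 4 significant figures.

Area A = 0.6947 m².
P = σAT⁴ ⇒ T = (P/(σA))^(1/4) = (3442.1/(5.670×10⁻⁸×0.6947))^(1/4) = 543.7 K.

T ≈ 543.7 K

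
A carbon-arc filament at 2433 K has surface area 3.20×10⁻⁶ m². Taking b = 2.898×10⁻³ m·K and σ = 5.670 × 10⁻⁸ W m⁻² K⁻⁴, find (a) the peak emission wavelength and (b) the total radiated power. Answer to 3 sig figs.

λ_max ≈ 1.19 μm; P ≈ 6.36 W

(a) λ_max = b/T = 2.898×10⁻³/2433 = 1.191×10⁻⁶ m = 1.19 μm.
Area A = 3.20×10⁻⁶ m².
(b) P = σAT⁴ = 5.670×10⁻⁸×3.20×10⁻⁶×(2433)⁴ = 6.36 W.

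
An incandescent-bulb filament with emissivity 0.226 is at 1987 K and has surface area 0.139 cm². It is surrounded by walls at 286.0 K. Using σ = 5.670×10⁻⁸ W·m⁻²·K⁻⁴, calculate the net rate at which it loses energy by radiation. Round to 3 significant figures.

Area A = 0.139 cm² = 1.39×10⁻⁵ m².
Net radiated power P_net = εσA(T⁴ − T₀⁴) = 0.226×5.670×10⁻⁸×1.39×10⁻⁵×(1987⁴ − 286.0⁴).
T⁴ − T₀⁴ = 1.55880×10¹³ − 6.69059×10⁹ = 1.55813×10¹³ K⁴, so P_net = 2.78 W.

Net loss ≈ 2.78 W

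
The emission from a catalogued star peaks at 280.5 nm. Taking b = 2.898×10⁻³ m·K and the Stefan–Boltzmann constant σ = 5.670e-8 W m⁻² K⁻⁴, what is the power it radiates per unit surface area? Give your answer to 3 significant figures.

I ≈ 6.46×10⁸ W/m²

Wien's law: T = b/λ_max = 2.898×10⁻³/2.805×10⁻⁷ = 10331.6 K.
Then I = σT⁴ = 5.670×10⁻⁸×(10331.6)⁴ = 6.46×10⁸ W/m².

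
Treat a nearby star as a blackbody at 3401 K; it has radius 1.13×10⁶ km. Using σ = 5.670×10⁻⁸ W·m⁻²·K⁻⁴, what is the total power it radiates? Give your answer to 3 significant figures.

Surface area A = 4πR² = 4π(1.13×10⁹ m)² = 1.60460×10¹⁹ m².
P = σAT⁴ = 5.670×10⁻⁸ × 1.60460×10¹⁹ × (3401)⁴ = 1.22×10²⁶ W.

P ≈ 1.22×10²⁶ W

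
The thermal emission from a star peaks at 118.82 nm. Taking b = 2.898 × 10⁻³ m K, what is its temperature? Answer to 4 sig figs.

T ≈ 2.439×10⁴ K

Wien's law gives T = b/λ_max = (2.898×10⁻³ m·K)/(1.1882×10⁻⁷ m) = 2.439×10⁴ K.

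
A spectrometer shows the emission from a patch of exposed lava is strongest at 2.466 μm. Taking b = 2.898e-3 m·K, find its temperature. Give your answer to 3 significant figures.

Wien's law gives T = b/λ_max = (2.898×10⁻³ m·K)/(2.466×10⁻⁶ m) = 1.18×10³ K.

T ≈ 1.18×10³ K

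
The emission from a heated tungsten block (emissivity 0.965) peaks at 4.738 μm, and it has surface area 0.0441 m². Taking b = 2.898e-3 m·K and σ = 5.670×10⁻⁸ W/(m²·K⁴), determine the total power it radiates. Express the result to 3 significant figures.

P ≈ 338 W

Wien's law: T = b/λ_max = 2.898×10⁻³/4.738×10⁻⁶ = 611.650 K.
Area A = 0.0441 m².
Then P = εσAT⁴ = 0.965×5.670×10⁻⁸×0.0441×(611.650)⁴ = 338 W.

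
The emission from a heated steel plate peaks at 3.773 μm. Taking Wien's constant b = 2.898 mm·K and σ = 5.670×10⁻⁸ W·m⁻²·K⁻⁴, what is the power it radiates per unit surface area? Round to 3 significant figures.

Wien's law: T = b/λ_max = 2.898×10⁻³/3.773×10⁻⁶ = 768.089 K.
Then I = σT⁴ = 5.670×10⁻⁸×(768.089)⁴ = 1.97×10⁴ W/m².

I ≈ 1.97×10⁴ W/m²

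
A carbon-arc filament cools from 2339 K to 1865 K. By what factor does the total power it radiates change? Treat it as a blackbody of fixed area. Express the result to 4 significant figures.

P₂/P₁ ≈ 0.4042

P ∝ T⁴, so P₂/P₁ = (T₂/T₁)⁴ = (1865/2339)⁴ = (0.797349)⁴ = 0.4042.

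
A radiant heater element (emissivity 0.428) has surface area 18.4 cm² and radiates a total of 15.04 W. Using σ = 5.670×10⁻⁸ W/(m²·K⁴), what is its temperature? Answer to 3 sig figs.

Area A = 18.4 cm² = 1.84×10⁻³ m².
P = εσAT⁴ ⇒ T = (P/(εσA))^(1/4) = (15.04/(0.428×5.670×10⁻⁸×1.84×10⁻³))^(1/4) = 762 K.

T ≈ 762 K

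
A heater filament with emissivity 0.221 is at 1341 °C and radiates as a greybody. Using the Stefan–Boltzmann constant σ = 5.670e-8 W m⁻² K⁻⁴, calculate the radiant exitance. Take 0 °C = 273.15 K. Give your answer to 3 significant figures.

I ≈ 8.51×10⁴ W/m²

T = 1341 °C + 273.15 = 1614.15 K.
Stefan–Boltzmann: I = εσT⁴ = 0.221 × 5.670×10⁻⁸ × (1614.15)⁴ = 8.51×10⁴ W/m².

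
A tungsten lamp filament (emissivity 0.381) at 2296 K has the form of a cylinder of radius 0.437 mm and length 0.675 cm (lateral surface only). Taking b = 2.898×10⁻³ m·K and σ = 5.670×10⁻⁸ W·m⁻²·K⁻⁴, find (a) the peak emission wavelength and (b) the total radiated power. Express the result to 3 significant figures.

(a) λ_max = b/T = 2.898×10⁻³/2296 = 1.262×10⁻⁶ m = 1.26 μm.
Lateral area A = 2πrL = 2π×4.37×10⁻⁴×6.75×10⁻³ = 1.85338×10⁻⁵ m².
(b) P = εσAT⁴ = 0.381×5.670×10⁻⁸×1.85338×10⁻⁵×(2296)⁴ = 11.1 W.

λ_max ≈ 1.26 μm; P ≈ 11.1 W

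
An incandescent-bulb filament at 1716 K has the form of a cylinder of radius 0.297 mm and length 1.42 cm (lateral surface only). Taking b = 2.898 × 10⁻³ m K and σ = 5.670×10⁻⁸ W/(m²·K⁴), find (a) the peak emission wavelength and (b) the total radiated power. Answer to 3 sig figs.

λ_max ≈ 1.69×10³ nm; P ≈ 13.0 W

(a) λ_max = b/T = 2.898×10⁻³/1716 = 1.689×10⁻⁶ m = 1.69×10³ nm.
Lateral area A = 2πrL = 2π×2.97×10⁻⁴×0.0142 = 2.64987×10⁻⁵ m².
(b) P = σAT⁴ = 5.670×10⁻⁸×2.64987×10⁻⁵×(1716)⁴ = 13.0 W.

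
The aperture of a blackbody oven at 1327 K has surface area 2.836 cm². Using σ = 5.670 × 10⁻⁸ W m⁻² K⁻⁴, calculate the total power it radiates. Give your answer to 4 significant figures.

Area A = 2.836 cm² = 2.836×10⁻⁴ m².
P = σAT⁴ = 5.670×10⁻⁸ × 2.836×10⁻⁴ × (1327)⁴ = 49.86 W.

P ≈ 49.86 W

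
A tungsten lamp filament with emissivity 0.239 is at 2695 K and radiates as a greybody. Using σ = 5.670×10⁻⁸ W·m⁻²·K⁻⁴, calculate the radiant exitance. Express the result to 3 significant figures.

I ≈ 7.15×10⁵ W/m²

Stefan–Boltzmann: I = εσT⁴ = 0.239 × 5.670×10⁻⁸ × (2695)⁴ = 7.15×10⁵ W/m².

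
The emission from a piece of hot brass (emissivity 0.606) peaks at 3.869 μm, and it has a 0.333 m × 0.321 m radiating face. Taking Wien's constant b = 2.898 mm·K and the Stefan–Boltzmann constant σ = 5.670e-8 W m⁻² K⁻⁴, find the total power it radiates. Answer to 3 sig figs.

P ≈ 1.16×10³ W

Wien's law: T = b/λ_max = 2.898×10⁻³/3.869×10⁻⁶ = 749.031 K.
Area A = 0.333 × 0.321 = 0.106893 m².
Then P = εσAT⁴ = 0.606×5.670×10⁻⁸×0.106893×(749.031)⁴ = 1.16×10³ W.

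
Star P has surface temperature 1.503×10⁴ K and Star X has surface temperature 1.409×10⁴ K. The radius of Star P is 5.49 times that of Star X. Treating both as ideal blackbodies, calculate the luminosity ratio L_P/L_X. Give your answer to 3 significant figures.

L ∝ R²T⁴, so L_P/L_X = (R_P/R_X)²(T_P/T_X)⁴ = (5.49)² × (1.503×10⁴/1.409×10⁴)⁴ = 30.1401 × 1.29477 = 39.0.

L_P/L_X ≈ 39.0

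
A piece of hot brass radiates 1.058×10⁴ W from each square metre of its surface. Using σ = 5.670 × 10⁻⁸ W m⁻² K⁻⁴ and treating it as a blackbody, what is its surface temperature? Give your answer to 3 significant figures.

I = σT⁴, so T = (I/σ)^(1/4) = (1.058×10⁴/(5.670×10⁻⁸))^(1/4) = 657 K.

T ≈ 657 K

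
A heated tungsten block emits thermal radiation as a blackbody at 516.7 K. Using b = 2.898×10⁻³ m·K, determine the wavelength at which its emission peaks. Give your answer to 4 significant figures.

Wien's displacement law: λ_max = b/T = (2.898×10⁻³ m·K)/(516.7 K) = 5.6087×10⁻⁶ m.
That is 5.609 μm, in the infrared range.

λ_max ≈ 5.609 μm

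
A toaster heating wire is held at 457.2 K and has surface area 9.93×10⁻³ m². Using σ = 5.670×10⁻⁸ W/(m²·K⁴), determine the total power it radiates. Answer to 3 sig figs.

P ≈ 24.6 W

Area A = 9.93×10⁻³ m².
P = σAT⁴ = 5.670×10⁻⁸ × 9.93×10⁻³ × (457.2)⁴ = 24.6 W.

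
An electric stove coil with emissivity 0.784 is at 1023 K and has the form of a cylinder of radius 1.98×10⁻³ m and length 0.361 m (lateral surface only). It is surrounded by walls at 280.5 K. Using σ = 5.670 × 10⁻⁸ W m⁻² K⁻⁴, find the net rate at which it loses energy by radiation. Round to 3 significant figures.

Net loss ≈ 217 W

Lateral area A = 2πrL = 2π×1.98×10⁻³×0.361 = 4.49110×10⁻³ m².
Net radiated power P_net = εσA(T⁴ − T₀⁴) = 0.784×5.670×10⁻⁸×4.49110×10⁻³×(1023⁴ − 280.5⁴).
T⁴ − T₀⁴ = 1.09522×10¹² − 6.19058×10⁹ = 1.08903×10¹² K⁴, so P_net = 217 W.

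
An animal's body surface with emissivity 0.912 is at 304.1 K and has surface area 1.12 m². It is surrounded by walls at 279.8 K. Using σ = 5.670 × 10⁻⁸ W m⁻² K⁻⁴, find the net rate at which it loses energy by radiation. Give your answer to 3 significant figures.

Area A = 1.12 m².
Net radiated power P_net = εσA(T⁴ − T₀⁴) = 0.912×5.670×10⁻⁸×1.12×(304.1⁴ − 279.8⁴).
T⁴ − T₀⁴ = 8.55196×10⁹ − 6.12902×10⁹ = 2.42294×10⁹ K⁴, so P_net = 140 W.

Net loss ≈ 140 W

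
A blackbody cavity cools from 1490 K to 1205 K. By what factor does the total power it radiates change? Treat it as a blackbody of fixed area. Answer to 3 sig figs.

P ∝ T⁴, so P₂/P₁ = (T₂/T₁)⁴ = (1205/1490)⁴ = (0.808725)⁴ = 0.428.

P₂/P₁ ≈ 0.428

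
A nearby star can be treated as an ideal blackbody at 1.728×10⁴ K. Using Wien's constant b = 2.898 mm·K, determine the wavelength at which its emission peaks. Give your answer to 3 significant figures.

λ_max ≈ 168 nm

Wien's displacement law: λ_max = b/T = (2.898×10⁻³ m·K)/(1.728×10⁴ K) = 1.677×10⁻⁷ m.
That is 168 nm, in the ultraviolet range.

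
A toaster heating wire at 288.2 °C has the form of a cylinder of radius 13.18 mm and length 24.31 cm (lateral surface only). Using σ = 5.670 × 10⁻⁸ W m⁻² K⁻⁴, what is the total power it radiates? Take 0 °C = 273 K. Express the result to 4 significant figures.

P ≈ 113.2 W

T = 288.2 °C + 273 = 561.2 K.
Lateral area A = 2πrL = 2π×0.01318×0.2431 = 0.0201317 m².
P = σAT⁴ = 5.670×10⁻⁸ × 0.0201317 × (561.2)⁴ = 113.2 W.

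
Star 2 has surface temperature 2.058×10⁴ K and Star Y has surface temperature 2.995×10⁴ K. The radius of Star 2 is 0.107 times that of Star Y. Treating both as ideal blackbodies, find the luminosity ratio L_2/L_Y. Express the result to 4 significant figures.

L_2/L_Y ≈ 2.552×10⁻³

L ∝ R²T⁴, so L_2/L_Y = (R_2/R_Y)²(T_2/T_Y)⁴ = (0.107)² × (2.058×10⁴/2.995×10⁴)⁴ = 0.011449 × 0.222943 = 2.552×10⁻³.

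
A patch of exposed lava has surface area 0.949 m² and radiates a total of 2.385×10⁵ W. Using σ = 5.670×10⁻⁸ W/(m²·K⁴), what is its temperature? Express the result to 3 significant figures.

T ≈ 1.45×10³ K

Area A = 0.949 m².
P = σAT⁴ ⇒ T = (P/(σA))^(1/4) = (2.385×10⁵/(5.670×10⁻⁸×0.949))^(1/4) = 1.45×10³ K.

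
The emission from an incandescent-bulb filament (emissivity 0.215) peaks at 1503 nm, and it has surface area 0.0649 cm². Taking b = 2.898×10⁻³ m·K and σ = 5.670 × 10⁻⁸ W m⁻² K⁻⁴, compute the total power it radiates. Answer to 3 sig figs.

Wien's law: T = b/λ_max = 2.898×10⁻³/1.503×10⁻⁶ = 1928.14 K.
Area A = 0.0649 cm² = 6.49×10⁻⁶ m².
Then P = εσAT⁴ = 0.215×5.670×10⁻⁸×6.49×10⁻⁶×(1928.14)⁴ = 1.09 W.

P ≈ 1.09 W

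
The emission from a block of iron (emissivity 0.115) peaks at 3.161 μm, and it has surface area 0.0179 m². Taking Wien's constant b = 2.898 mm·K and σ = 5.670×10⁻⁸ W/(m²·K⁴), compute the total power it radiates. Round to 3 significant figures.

Wien's law: T = b/λ_max = 2.898×10⁻³/3.161×10⁻⁶ = 916.798 K.
Area A = 0.0179 m².
Then P = εσAT⁴ = 0.115×5.670×10⁻⁸×0.0179×(916.798)⁴ = 82.5 W.

P ≈ 82.5 W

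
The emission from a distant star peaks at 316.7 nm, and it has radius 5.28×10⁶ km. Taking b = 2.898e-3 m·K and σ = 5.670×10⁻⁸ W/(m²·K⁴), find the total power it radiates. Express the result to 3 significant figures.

P ≈ 1.39×10²⁹ W

Wien's law: T = b/λ_max = 2.898×10⁻³/3.167×10⁻⁷ = 9150.62 K.
Surface area A = 4πR² = 4π(5.28×10⁹ m)² = 3.50330×10²⁰ m².
Then P = σAT⁴ = 5.670×10⁻⁸×3.50330×10²⁰×(9150.62)⁴ = 1.39×10²⁹ W.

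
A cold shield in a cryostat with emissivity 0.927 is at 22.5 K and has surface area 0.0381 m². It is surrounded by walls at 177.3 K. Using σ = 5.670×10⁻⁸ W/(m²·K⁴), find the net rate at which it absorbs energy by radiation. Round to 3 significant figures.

Net gain ≈ 1.98 W

Area A = 0.0381 m².
Net radiated power P_net = εσA(T⁴ − T₀⁴) = 0.927×5.670×10⁻⁸×0.0381×(22.5⁴ − 177.3⁴).
T⁴ − T₀⁴ = 2.56289×10⁵ − 9.88177×10⁸ = -9.87921×10⁸ K⁴, so P_net = -1.98 W — negative, meaning a net gain of 1.98 W.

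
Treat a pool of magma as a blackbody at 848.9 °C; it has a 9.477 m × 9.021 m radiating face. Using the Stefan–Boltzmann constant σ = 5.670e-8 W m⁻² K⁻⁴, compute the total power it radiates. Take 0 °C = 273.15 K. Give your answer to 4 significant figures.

T = 848.9 °C + 273.15 = 1122.05 K.
Area A = 9.477 × 9.021 = 85.492 m².
P = σAT⁴ = 5.670×10⁻⁸ × 85.492 × (1122.05)⁴ = 7.683×10⁶ W.

P ≈ 7.683×10⁶ W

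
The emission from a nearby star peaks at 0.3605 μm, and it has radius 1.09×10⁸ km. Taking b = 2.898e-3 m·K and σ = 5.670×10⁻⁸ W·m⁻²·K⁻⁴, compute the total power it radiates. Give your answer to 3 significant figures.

P ≈ 3.54×10³¹ W

Wien's law: T = b/λ_max = 2.898×10⁻³/3.605×10⁻⁷ = 8038.83 K.
Surface area A = 4πR² = 4π(1.09×10¹¹ m)² = 1.49301×10²³ m².
Then P = σAT⁴ = 5.670×10⁻⁸×1.49301×10²³×(8038.83)⁴ = 3.54×10³¹ W.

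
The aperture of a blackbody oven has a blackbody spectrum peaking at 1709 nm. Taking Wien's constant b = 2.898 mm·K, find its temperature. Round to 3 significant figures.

T ≈ 1.70×10³ K

Wien's law gives T = b/λ_max = (2.898×10⁻³ m·K)/(1.709×10⁻⁶ m) = 1.70×10³ K.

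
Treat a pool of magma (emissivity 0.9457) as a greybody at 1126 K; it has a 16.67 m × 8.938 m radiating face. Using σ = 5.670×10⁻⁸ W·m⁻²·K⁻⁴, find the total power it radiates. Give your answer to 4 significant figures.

P ≈ 1.284×10⁷ W

Area A = 16.67 × 8.938 = 148.996 m².
P = εσAT⁴ = 0.9457 × 5.670×10⁻⁸ × 148.996 × (1126)⁴ = 1.284×10⁷ W.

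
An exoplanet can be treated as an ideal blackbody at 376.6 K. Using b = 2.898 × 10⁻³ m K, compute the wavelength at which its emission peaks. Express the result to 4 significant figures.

λ_max ≈ 7.695 μm

Wien's displacement law: λ_max = b/T = (2.898×10⁻³ m·K)/(376.6 K) = 7.6952×10⁻⁶ m.
That is 7.695 μm, in the infrared range.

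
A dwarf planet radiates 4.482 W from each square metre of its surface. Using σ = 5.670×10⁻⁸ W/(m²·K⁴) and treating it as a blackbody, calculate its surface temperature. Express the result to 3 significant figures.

T ≈ 94.3 K

I = σT⁴, so T = (I/σ)^(1/4) = (4.482/(5.670×10⁻⁸))^(1/4) = 94.3 K.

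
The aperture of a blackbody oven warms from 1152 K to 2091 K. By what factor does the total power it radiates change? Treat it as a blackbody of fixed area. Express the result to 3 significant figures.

P ∝ T⁴, so P₂/P₁ = (T₂/T₁)⁴ = (2091/1152)⁴ = (1.81510)⁴ = 10.9.

P₂/P₁ ≈ 10.9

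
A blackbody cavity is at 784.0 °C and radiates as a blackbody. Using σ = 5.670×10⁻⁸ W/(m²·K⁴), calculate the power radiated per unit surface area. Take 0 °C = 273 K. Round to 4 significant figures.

T = 784.0 °C + 273 = 1057.0 K.
Stefan–Boltzmann: I = σT⁴ = 5.670×10⁻⁸ × (1057.0)⁴ = 7.078×10⁴ W/m².

I ≈ 7.078×10⁴ W/m²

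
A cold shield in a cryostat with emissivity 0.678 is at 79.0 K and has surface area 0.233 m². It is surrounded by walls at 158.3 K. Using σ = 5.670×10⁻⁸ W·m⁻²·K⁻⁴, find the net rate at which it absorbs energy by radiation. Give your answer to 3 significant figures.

Area A = 0.233 m².
Net radiated power P_net = εσA(T⁴ − T₀⁴) = 0.678×5.670×10⁻⁸×0.233×(79.0⁴ − 158.3⁴).
T⁴ − T₀⁴ = 3.89501×10⁷ − 6.27948×10⁸ = -5.88998×10⁸ K⁴, so P_net = -5.28 W — negative, meaning a net gain of 5.28 W.

Net gain ≈ 5.28 W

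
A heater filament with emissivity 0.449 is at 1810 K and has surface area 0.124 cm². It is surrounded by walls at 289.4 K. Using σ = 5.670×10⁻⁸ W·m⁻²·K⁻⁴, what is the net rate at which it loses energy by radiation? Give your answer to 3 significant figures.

Net loss ≈ 3.39 W

Area A = 0.124 cm² = 1.24×10⁻⁵ m².
Net radiated power P_net = εσA(T⁴ − T₀⁴) = 0.449×5.670×10⁻⁸×1.24×10⁻⁵×(1810⁴ − 289.4⁴).
T⁴ − T₀⁴ = 1.07328×10¹³ − 7.01446×10⁹ = 1.07258×10¹³ K⁴, so P_net = 3.39 W.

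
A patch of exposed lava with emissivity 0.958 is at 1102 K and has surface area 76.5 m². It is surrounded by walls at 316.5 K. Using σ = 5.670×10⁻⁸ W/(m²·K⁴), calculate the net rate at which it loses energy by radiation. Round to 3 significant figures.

Area A = 76.5 m².
Net radiated power P_net = εσA(T⁴ − T₀⁴) = 0.958×5.670×10⁻⁸×76.5×(1102⁴ − 316.5⁴).
T⁴ − T₀⁴ = 1.47478×10¹² − 1.00345×10¹⁰ = 1.46475×10¹² K⁴, so P_net = 6.09×10⁶ W.

Net loss ≈ 6.09×10⁶ W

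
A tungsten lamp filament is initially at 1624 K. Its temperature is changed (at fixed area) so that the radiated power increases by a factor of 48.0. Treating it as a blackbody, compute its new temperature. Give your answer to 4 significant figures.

T₂ ≈ 4275 K

P ∝ T⁴, so T₂/T₁ = (P₂/P₁)^(1/4) = (48.0)^(1/4) = 2.63215.
T₂ = 1624 × 2.63215 = 4275 K.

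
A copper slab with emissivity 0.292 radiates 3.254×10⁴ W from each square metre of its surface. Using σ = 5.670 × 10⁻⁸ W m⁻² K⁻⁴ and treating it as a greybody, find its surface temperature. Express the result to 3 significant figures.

T ≈ 1.18×10³ K

I = εσT⁴, so T = (I/εσ)^(1/4) = (3.254×10⁴/(0.292×5.670×10⁻⁸))^(1/4) = 1.18×10³ K.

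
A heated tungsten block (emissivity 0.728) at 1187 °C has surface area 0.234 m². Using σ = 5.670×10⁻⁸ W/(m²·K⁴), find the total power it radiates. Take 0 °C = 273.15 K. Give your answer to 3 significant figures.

T = 1187 °C + 273.15 = 1460.15 K.
Area A = 0.234 m².
P = εσAT⁴ = 0.728 × 5.670×10⁻⁸ × 0.234 × (1460.15)⁴ = 4.39×10⁴ W.

P ≈ 4.39×10⁴ W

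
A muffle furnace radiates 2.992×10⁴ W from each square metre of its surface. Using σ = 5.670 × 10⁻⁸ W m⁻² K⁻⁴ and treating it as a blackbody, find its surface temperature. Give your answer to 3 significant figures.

T ≈ 852 K

I = σT⁴, so T = (I/σ)^(1/4) = (2.992×10⁴/(5.670×10⁻⁸))^(1/4) = 852 K.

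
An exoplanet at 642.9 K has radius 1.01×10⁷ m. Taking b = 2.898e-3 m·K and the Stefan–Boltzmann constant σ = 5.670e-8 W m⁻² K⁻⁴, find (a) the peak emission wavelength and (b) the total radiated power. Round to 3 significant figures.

(a) λ_max = b/T = 2.898×10⁻³/642.9 = 4.508×10⁻⁶ m = 4.51 μm.
Surface area A = 4πR² = 4π(1.01×10⁷ m)² = 1.28190×10¹⁵ m².
(b) P = σAT⁴ = 5.670×10⁻⁸×1.28190×10¹⁵×(642.9)⁴ = 1.24×10¹⁹ W.

λ_max ≈ 4.51 μm; P ≈ 1.24×10¹⁹ W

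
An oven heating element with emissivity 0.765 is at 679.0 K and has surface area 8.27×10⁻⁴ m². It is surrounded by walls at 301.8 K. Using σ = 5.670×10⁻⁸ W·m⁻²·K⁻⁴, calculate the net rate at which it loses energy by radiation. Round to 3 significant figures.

Net loss ≈ 7.33 W

Area A = 8.27×10⁻⁴ m².
Net radiated power P_net = εσA(T⁴ − T₀⁴) = 0.765×5.670×10⁻⁸×8.27×10⁻⁴×(679.0⁴ − 301.8⁴).
T⁴ − T₀⁴ = 2.12559×10¹¹ − 8.29616×10⁹ = 2.04263×10¹¹ K⁴, so P_net = 7.33 W.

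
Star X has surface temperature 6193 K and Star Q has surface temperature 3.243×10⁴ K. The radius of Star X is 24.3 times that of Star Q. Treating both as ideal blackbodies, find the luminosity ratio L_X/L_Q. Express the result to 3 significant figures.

L_X/L_Q ≈ 0.785

L ∝ R²T⁴, so L_X/L_Q = (R_X/R_Q)²(T_X/T_Q)⁴ = (24.3)² × (6193/3.243×10⁴)⁴ = 590.49 × 1.32989×10⁻³ = 0.785.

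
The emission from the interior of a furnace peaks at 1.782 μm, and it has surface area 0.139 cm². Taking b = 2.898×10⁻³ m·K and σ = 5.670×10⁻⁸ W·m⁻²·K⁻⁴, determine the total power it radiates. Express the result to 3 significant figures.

P ≈ 5.51 W

Wien's law: T = b/λ_max = 2.898×10⁻³/1.782×10⁻⁶ = 1626.26 K.
Area A = 0.139 cm² = 1.39×10⁻⁵ m².
Then P = σAT⁴ = 5.670×10⁻⁸×1.39×10⁻⁵×(1626.26)⁴ = 5.51 W.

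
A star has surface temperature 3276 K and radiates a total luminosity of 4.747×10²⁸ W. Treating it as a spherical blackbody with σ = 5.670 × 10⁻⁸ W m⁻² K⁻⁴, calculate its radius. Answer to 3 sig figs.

R ≈ 2.41×10¹⁰ m

L = 4πR²σT⁴ ⇒ R = √(L/(4πσT⁴)).
σT⁴ = 6.53068×10⁶ W/m², so R = √(4.747×10²⁸/(4π×6.53068×10⁶)) = 2.41×10¹⁰ m.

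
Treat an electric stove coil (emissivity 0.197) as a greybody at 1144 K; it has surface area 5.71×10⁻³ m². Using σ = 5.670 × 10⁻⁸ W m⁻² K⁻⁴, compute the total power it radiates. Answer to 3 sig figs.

Area A = 5.71×10⁻³ m².
P = εσAT⁴ = 0.197 × 5.670×10⁻⁸ × 5.71×10⁻³ × (1144)⁴ = 109 W.

P ≈ 109 W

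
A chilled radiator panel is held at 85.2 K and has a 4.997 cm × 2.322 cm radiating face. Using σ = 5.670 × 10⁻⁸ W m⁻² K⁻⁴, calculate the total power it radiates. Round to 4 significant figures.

Area A = 0.04997 × 0.02322 = 1.1603×10⁻³ m².
P = σAT⁴ = 5.670×10⁻⁸ × 1.1603×10⁻³ × (85.2)⁴ = 3.467×10⁻³ W.

P ≈ 3.467×10⁻³ W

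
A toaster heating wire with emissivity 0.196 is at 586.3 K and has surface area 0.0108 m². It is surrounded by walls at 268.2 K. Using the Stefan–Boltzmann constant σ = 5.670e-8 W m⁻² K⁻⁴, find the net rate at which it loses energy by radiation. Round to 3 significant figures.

Net loss ≈ 13.6 W

Area A = 0.0108 m².
Net radiated power P_net = εσA(T⁴ − T₀⁴) = 0.196×5.670×10⁻⁸×0.0108×(586.3⁴ − 268.2⁴).
T⁴ − T₀⁴ = 1.18162×10¹¹ − 5.17410×10⁹ = 1.12988×10¹¹ K⁴, so P_net = 13.6 W.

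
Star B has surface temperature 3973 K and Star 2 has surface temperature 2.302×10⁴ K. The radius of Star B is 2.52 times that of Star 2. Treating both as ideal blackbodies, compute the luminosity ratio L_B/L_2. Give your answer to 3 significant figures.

L_B/L_2 ≈ 5.63×10⁻³

L ∝ R²T⁴, so L_B/L_2 = (R_B/R_2)²(T_B/T_2)⁴ = (2.52)² × (3973/2.302×10⁴)⁴ = 6.3504 × 8.87264×10⁻⁴ = 5.63×10⁻³.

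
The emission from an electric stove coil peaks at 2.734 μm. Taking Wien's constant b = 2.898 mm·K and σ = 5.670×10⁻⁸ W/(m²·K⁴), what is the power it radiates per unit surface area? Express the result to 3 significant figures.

Wien's law: T = b/λ_max = 2.898×10⁻³/2.734×10⁻⁶ = 1059.99 K.
Then I = σT⁴ = 5.670×10⁻⁸×(1059.99)⁴ = 7.16×10⁴ W/m².

I ≈ 7.16×10⁴ W/m²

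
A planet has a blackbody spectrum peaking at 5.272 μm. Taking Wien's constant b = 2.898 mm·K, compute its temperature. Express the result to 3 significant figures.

T ≈ 550 K

Wien's law gives T = b/λ_max = (2.898×10⁻³ m·K)/(5.272×10⁻⁶ m) = 550 K.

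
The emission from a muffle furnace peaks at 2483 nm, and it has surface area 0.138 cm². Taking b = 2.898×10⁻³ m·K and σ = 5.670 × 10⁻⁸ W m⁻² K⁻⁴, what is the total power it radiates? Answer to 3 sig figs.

P ≈ 1.45 W

Wien's law: T = b/λ_max = 2.898×10⁻³/2.483×10⁻⁶ = 1167.14 K.
Area A = 0.138 cm² = 1.38×10⁻⁵ m².
Then P = σAT⁴ = 5.670×10⁻⁸×1.38×10⁻⁵×(1167.14)⁴ = 1.45 W.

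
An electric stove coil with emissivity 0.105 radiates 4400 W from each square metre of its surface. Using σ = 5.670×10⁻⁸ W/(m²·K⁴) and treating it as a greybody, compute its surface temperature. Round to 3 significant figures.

I = εσT⁴, so T = (I/εσ)^(1/4) = (4400/(0.105×5.670×10⁻⁸))^(1/4) = 927 K.

T ≈ 927 K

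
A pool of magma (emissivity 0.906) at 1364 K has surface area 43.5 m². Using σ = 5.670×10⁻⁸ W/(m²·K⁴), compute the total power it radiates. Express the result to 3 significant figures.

P ≈ 7.73×10⁶ W

Area A = 43.5 m².
P = εσAT⁴ = 0.906 × 5.670×10⁻⁸ × 43.5 × (1364)⁴ = 7.73×10⁶ W.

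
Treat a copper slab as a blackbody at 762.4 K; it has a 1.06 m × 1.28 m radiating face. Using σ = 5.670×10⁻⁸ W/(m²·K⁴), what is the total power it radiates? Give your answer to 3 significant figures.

Area A = 1.06 × 1.28 = 1.3568 m².
P = σAT⁴ = 5.670×10⁻⁸ × 1.3568 × (762.4)⁴ = 2.60×10⁴ W.

P ≈ 2.60×10⁴ W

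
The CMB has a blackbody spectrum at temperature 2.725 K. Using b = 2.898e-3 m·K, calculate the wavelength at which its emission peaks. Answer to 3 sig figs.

Wien's displacement law: λ_max = b/T = (2.898×10⁻³ m·K)/(2.725 K) = 1.063×10⁻³ m.
That is 1.06×10⁻³ m, in the microwave range.

λ_max ≈ 1.06×10⁻³ m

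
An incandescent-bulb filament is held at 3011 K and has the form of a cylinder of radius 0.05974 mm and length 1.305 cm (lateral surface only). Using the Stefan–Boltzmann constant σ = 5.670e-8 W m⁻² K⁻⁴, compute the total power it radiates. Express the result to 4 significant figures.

P ≈ 22.83 W

Lateral area A = 2πrL = 2π×5.974×10⁻⁵×0.01305 = 4.89842×10⁻⁶ m².
P = σAT⁴ = 5.670×10⁻⁸ × 4.89842×10⁻⁶ × (3011)⁴ = 22.83 W.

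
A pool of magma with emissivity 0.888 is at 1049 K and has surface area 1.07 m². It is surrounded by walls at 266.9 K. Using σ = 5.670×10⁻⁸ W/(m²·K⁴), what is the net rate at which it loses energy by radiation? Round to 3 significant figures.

Net loss ≈ 6.50×10⁴ W

Area A = 1.07 m².
Net radiated power P_net = εσA(T⁴ − T₀⁴) = 0.888×5.670×10⁻⁸×1.07×(1049⁴ − 266.9⁴).
T⁴ − T₀⁴ = 1.21088×10¹² − 5.07451×10⁹ = 1.20581×10¹² K⁴, so P_net = 6.50×10⁴ W.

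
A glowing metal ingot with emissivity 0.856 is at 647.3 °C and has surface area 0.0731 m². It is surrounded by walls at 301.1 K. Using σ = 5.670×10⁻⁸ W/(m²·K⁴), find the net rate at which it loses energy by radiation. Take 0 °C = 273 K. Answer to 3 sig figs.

T = 647.3 °C + 273 = 920.3 K.
Area A = 0.0731 m².
Net radiated power P_net = εσA(T⁴ − T₀⁴) = 0.856×5.670×10⁻⁸×0.0731×(920.3⁴ − 301.1⁴).
T⁴ − T₀⁴ = 7.17328×10¹¹ − 8.21945×10⁹ = 7.09109×10¹¹ K⁴, so P_net = 2.52×10³ W.

Net loss ≈ 2.52×10³ W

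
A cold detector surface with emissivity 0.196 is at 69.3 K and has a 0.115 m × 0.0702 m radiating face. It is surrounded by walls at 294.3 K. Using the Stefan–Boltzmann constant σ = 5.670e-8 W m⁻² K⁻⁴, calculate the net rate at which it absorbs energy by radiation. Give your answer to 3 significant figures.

Area A = 0.115 × 0.0702 = 8.073×10⁻³ m².
Net radiated power P_net = εσA(T⁴ − T₀⁴) = 0.196×5.670×10⁻⁸×8.073×10⁻³×(69.3⁴ − 294.3⁴).
T⁴ − T₀⁴ = 2.30639×10⁷ − 7.50172×10⁹ = -7.47866×10⁹ K⁴, so P_net = -0.671 W — negative, meaning a net gain of 0.671 W.

Net gain ≈ 0.671 W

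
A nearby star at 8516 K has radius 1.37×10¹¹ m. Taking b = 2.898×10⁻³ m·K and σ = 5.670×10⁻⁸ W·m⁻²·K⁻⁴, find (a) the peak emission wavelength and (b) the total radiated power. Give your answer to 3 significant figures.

λ_max ≈ 0.340 μm; P ≈ 7.03×10³¹ W

(a) λ_max = b/T = 2.898×10⁻³/8516 = 3.403×10⁻⁷ m = 0.340 μm.
Surface area A = 4πR² = 4π(1.37×10¹¹ m)² = 2.35858×10²³ m².
(b) P = σAT⁴ = 5.670×10⁻⁸×2.35858×10²³×(8516)⁴ = 7.03×10³¹ W.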